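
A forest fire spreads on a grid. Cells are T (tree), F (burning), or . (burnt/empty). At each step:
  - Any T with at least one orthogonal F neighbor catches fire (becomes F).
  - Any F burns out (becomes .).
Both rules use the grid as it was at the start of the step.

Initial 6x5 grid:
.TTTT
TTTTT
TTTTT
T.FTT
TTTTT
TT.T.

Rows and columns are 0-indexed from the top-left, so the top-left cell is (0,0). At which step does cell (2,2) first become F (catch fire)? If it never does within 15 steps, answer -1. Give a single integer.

Step 1: cell (2,2)='F' (+3 fires, +1 burnt)
  -> target ignites at step 1
Step 2: cell (2,2)='.' (+6 fires, +3 burnt)
Step 3: cell (2,2)='.' (+9 fires, +6 burnt)
Step 4: cell (2,2)='.' (+6 fires, +9 burnt)
Step 5: cell (2,2)='.' (+1 fires, +6 burnt)
Step 6: cell (2,2)='.' (+0 fires, +1 burnt)
  fire out at step 6

1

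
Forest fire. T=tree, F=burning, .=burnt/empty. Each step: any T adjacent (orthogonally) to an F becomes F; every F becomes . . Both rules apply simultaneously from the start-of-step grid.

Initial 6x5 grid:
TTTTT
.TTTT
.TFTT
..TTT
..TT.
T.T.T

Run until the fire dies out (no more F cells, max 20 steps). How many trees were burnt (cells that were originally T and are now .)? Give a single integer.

Answer: 18

Derivation:
Step 1: +4 fires, +1 burnt (F count now 4)
Step 2: +6 fires, +4 burnt (F count now 6)
Step 3: +6 fires, +6 burnt (F count now 6)
Step 4: +2 fires, +6 burnt (F count now 2)
Step 5: +0 fires, +2 burnt (F count now 0)
Fire out after step 5
Initially T: 20, now '.': 28
Total burnt (originally-T cells now '.'): 18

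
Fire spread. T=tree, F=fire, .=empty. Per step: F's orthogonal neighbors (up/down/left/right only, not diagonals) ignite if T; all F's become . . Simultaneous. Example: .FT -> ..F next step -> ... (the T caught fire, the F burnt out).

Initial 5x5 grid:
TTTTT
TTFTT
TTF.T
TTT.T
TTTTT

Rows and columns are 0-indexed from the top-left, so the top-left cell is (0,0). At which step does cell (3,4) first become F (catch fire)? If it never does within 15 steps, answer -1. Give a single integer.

Step 1: cell (3,4)='T' (+5 fires, +2 burnt)
Step 2: cell (3,4)='T' (+7 fires, +5 burnt)
Step 3: cell (3,4)='T' (+6 fires, +7 burnt)
Step 4: cell (3,4)='F' (+3 fires, +6 burnt)
  -> target ignites at step 4
Step 5: cell (3,4)='.' (+0 fires, +3 burnt)
  fire out at step 5

4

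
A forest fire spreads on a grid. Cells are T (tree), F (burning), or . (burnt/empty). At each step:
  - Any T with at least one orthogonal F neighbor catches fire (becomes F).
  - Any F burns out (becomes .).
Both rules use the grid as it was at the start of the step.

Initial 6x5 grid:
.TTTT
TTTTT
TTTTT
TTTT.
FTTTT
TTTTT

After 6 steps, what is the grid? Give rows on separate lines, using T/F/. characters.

Step 1: 3 trees catch fire, 1 burn out
  .TTTT
  TTTTT
  TTTTT
  FTTT.
  .FTTT
  FTTTT
Step 2: 4 trees catch fire, 3 burn out
  .TTTT
  TTTTT
  FTTTT
  .FTT.
  ..FTT
  .FTTT
Step 3: 5 trees catch fire, 4 burn out
  .TTTT
  FTTTT
  .FTTT
  ..FT.
  ...FT
  ..FTT
Step 4: 5 trees catch fire, 5 burn out
  .TTTT
  .FTTT
  ..FTT
  ...F.
  ....F
  ...FT
Step 5: 4 trees catch fire, 5 burn out
  .FTTT
  ..FTT
  ...FT
  .....
  .....
  ....F
Step 6: 3 trees catch fire, 4 burn out
  ..FTT
  ...FT
  ....F
  .....
  .....
  .....

..FTT
...FT
....F
.....
.....
.....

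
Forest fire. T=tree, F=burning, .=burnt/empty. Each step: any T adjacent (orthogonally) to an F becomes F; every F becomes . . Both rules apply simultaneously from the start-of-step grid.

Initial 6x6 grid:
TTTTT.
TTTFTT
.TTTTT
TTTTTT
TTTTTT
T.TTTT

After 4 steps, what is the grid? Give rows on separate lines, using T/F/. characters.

Step 1: 4 trees catch fire, 1 burn out
  TTTFT.
  TTF.FT
  .TTFTT
  TTTTTT
  TTTTTT
  T.TTTT
Step 2: 7 trees catch fire, 4 burn out
  TTF.F.
  TF...F
  .TF.FT
  TTTFTT
  TTTTTT
  T.TTTT
Step 3: 7 trees catch fire, 7 burn out
  TF....
  F.....
  .F...F
  TTF.FT
  TTTFTT
  T.TTTT
Step 4: 6 trees catch fire, 7 burn out
  F.....
  ......
  ......
  TF...F
  TTF.FT
  T.TFTT

F.....
......
......
TF...F
TTF.FT
T.TFTT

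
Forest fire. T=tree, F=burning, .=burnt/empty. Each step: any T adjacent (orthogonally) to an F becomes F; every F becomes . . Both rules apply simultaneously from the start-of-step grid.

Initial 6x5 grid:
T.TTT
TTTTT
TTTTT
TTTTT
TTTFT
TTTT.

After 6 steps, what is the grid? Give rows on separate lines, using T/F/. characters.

Step 1: 4 trees catch fire, 1 burn out
  T.TTT
  TTTTT
  TTTTT
  TTTFT
  TTF.F
  TTTF.
Step 2: 5 trees catch fire, 4 burn out
  T.TTT
  TTTTT
  TTTFT
  TTF.F
  TF...
  TTF..
Step 3: 6 trees catch fire, 5 burn out
  T.TTT
  TTTFT
  TTF.F
  TF...
  F....
  TF...
Step 4: 6 trees catch fire, 6 burn out
  T.TFT
  TTF.F
  TF...
  F....
  .....
  F....
Step 5: 4 trees catch fire, 6 burn out
  T.F.F
  TF...
  F....
  .....
  .....
  .....
Step 6: 1 trees catch fire, 4 burn out
  T....
  F....
  .....
  .....
  .....
  .....

T....
F....
.....
.....
.....
.....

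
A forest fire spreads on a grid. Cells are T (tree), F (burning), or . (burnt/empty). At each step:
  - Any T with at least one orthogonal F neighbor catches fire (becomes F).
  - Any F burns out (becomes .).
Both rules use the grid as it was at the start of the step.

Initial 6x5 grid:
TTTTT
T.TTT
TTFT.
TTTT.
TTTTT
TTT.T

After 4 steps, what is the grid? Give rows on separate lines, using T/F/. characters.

Step 1: 4 trees catch fire, 1 burn out
  TTTTT
  T.FTT
  TF.F.
  TTFT.
  TTTTT
  TTT.T
Step 2: 6 trees catch fire, 4 burn out
  TTFTT
  T..FT
  F....
  TF.F.
  TTFTT
  TTT.T
Step 3: 8 trees catch fire, 6 burn out
  TF.FT
  F...F
  .....
  F....
  TF.FT
  TTF.T
Step 4: 5 trees catch fire, 8 burn out
  F...F
  .....
  .....
  .....
  F...F
  TF..T

F...F
.....
.....
.....
F...F
TF..T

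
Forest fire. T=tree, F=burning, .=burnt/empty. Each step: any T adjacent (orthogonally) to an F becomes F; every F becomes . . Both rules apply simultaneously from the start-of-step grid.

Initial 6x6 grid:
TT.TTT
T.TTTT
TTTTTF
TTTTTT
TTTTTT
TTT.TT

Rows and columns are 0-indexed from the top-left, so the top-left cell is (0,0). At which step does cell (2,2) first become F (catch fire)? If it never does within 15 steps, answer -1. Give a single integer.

Step 1: cell (2,2)='T' (+3 fires, +1 burnt)
Step 2: cell (2,2)='T' (+5 fires, +3 burnt)
Step 3: cell (2,2)='F' (+6 fires, +5 burnt)
  -> target ignites at step 3
Step 4: cell (2,2)='.' (+6 fires, +6 burnt)
Step 5: cell (2,2)='.' (+3 fires, +6 burnt)
Step 6: cell (2,2)='.' (+4 fires, +3 burnt)
Step 7: cell (2,2)='.' (+3 fires, +4 burnt)
Step 8: cell (2,2)='.' (+2 fires, +3 burnt)
Step 9: cell (2,2)='.' (+0 fires, +2 burnt)
  fire out at step 9

3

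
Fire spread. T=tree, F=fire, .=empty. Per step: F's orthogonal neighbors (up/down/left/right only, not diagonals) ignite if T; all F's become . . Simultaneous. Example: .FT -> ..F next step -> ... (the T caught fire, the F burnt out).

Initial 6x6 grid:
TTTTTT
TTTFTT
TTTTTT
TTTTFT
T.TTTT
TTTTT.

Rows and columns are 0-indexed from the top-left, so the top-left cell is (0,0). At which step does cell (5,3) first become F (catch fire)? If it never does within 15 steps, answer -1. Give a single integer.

Step 1: cell (5,3)='T' (+8 fires, +2 burnt)
Step 2: cell (5,3)='T' (+10 fires, +8 burnt)
Step 3: cell (5,3)='F' (+7 fires, +10 burnt)
  -> target ignites at step 3
Step 4: cell (5,3)='.' (+4 fires, +7 burnt)
Step 5: cell (5,3)='.' (+2 fires, +4 burnt)
Step 6: cell (5,3)='.' (+1 fires, +2 burnt)
Step 7: cell (5,3)='.' (+0 fires, +1 burnt)
  fire out at step 7

3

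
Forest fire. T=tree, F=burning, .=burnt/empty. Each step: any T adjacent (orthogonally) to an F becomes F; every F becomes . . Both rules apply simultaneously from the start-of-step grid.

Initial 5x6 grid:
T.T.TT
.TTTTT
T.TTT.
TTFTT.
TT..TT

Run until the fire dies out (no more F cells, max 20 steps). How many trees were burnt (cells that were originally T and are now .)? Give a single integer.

Answer: 20

Derivation:
Step 1: +3 fires, +1 burnt (F count now 3)
Step 2: +5 fires, +3 burnt (F count now 5)
Step 3: +7 fires, +5 burnt (F count now 7)
Step 4: +2 fires, +7 burnt (F count now 2)
Step 5: +2 fires, +2 burnt (F count now 2)
Step 6: +1 fires, +2 burnt (F count now 1)
Step 7: +0 fires, +1 burnt (F count now 0)
Fire out after step 7
Initially T: 21, now '.': 29
Total burnt (originally-T cells now '.'): 20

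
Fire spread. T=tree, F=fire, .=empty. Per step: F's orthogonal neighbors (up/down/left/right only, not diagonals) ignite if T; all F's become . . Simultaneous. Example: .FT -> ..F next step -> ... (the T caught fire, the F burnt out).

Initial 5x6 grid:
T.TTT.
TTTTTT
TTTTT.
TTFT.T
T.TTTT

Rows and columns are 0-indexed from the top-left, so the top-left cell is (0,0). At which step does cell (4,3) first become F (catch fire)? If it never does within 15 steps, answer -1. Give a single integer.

Step 1: cell (4,3)='T' (+4 fires, +1 burnt)
Step 2: cell (4,3)='F' (+5 fires, +4 burnt)
  -> target ignites at step 2
Step 3: cell (4,3)='.' (+7 fires, +5 burnt)
Step 4: cell (4,3)='.' (+4 fires, +7 burnt)
Step 5: cell (4,3)='.' (+4 fires, +4 burnt)
Step 6: cell (4,3)='.' (+0 fires, +4 burnt)
  fire out at step 6

2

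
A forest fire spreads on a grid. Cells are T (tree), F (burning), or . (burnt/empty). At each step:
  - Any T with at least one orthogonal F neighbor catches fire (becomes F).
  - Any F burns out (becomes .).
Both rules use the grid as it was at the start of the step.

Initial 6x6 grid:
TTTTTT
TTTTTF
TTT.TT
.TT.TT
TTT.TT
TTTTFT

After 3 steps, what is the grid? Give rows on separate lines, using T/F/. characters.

Step 1: 6 trees catch fire, 2 burn out
  TTTTTF
  TTTTF.
  TTT.TF
  .TT.TT
  TTT.FT
  TTTF.F
Step 2: 7 trees catch fire, 6 burn out
  TTTTF.
  TTTF..
  TTT.F.
  .TT.FF
  TTT..F
  TTF...
Step 3: 4 trees catch fire, 7 burn out
  TTTF..
  TTF...
  TTT...
  .TT...
  TTF...
  TF....

TTTF..
TTF...
TTT...
.TT...
TTF...
TF....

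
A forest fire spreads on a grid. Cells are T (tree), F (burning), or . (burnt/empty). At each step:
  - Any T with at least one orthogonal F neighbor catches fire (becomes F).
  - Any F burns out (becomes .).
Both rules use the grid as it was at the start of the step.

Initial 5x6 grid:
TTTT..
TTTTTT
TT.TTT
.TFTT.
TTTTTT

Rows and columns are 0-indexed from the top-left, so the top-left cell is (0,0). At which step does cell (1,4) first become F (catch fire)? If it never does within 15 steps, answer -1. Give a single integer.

Step 1: cell (1,4)='T' (+3 fires, +1 burnt)
Step 2: cell (1,4)='T' (+5 fires, +3 burnt)
Step 3: cell (1,4)='T' (+6 fires, +5 burnt)
Step 4: cell (1,4)='F' (+7 fires, +6 burnt)
  -> target ignites at step 4
Step 5: cell (1,4)='.' (+3 fires, +7 burnt)
Step 6: cell (1,4)='.' (+0 fires, +3 burnt)
  fire out at step 6

4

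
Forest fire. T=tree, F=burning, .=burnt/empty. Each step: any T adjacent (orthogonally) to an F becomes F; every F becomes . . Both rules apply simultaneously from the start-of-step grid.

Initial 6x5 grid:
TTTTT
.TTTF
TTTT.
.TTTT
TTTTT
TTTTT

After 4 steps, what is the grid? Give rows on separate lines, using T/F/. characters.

Step 1: 2 trees catch fire, 1 burn out
  TTTTF
  .TTF.
  TTTT.
  .TTTT
  TTTTT
  TTTTT
Step 2: 3 trees catch fire, 2 burn out
  TTTF.
  .TF..
  TTTF.
  .TTTT
  TTTTT
  TTTTT
Step 3: 4 trees catch fire, 3 burn out
  TTF..
  .F...
  TTF..
  .TTFT
  TTTTT
  TTTTT
Step 4: 5 trees catch fire, 4 burn out
  TF...
  .....
  TF...
  .TF.F
  TTTFT
  TTTTT

TF...
.....
TF...
.TF.F
TTTFT
TTTTT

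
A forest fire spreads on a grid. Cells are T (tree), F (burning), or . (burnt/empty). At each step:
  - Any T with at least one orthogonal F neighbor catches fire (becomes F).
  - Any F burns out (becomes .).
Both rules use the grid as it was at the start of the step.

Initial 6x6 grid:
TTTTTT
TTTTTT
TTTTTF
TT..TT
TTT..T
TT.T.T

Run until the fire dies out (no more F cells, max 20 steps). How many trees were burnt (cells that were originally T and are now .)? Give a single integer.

Step 1: +3 fires, +1 burnt (F count now 3)
Step 2: +5 fires, +3 burnt (F count now 5)
Step 3: +4 fires, +5 burnt (F count now 4)
Step 4: +3 fires, +4 burnt (F count now 3)
Step 5: +4 fires, +3 burnt (F count now 4)
Step 6: +4 fires, +4 burnt (F count now 4)
Step 7: +4 fires, +4 burnt (F count now 4)
Step 8: +1 fires, +4 burnt (F count now 1)
Step 9: +0 fires, +1 burnt (F count now 0)
Fire out after step 9
Initially T: 29, now '.': 35
Total burnt (originally-T cells now '.'): 28

Answer: 28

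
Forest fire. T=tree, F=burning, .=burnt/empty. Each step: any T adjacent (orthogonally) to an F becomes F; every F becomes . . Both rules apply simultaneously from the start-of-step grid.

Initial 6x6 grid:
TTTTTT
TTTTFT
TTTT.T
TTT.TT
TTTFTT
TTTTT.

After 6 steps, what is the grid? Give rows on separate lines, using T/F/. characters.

Step 1: 6 trees catch fire, 2 burn out
  TTTTFT
  TTTF.F
  TTTT.T
  TTT.TT
  TTF.FT
  TTTFT.
Step 2: 11 trees catch fire, 6 burn out
  TTTF.F
  TTF...
  TTTF.F
  TTF.FT
  TF...F
  TTF.F.
Step 3: 7 trees catch fire, 11 burn out
  TTF...
  TF....
  TTF...
  TF...F
  F.....
  TF....
Step 4: 5 trees catch fire, 7 burn out
  TF....
  F.....
  TF....
  F.....
  ......
  F.....
Step 5: 2 trees catch fire, 5 burn out
  F.....
  ......
  F.....
  ......
  ......
  ......
Step 6: 0 trees catch fire, 2 burn out
  ......
  ......
  ......
  ......
  ......
  ......

......
......
......
......
......
......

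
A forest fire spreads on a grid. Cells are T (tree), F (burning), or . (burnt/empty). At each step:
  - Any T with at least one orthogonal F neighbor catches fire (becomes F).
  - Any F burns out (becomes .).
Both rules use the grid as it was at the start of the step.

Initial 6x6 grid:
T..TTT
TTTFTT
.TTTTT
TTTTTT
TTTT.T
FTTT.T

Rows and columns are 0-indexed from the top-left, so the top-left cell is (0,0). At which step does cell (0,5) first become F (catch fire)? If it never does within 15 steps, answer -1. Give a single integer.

Step 1: cell (0,5)='T' (+6 fires, +2 burnt)
Step 2: cell (0,5)='T' (+9 fires, +6 burnt)
Step 3: cell (0,5)='F' (+10 fires, +9 burnt)
  -> target ignites at step 3
Step 4: cell (0,5)='.' (+2 fires, +10 burnt)
Step 5: cell (0,5)='.' (+1 fires, +2 burnt)
Step 6: cell (0,5)='.' (+1 fires, +1 burnt)
Step 7: cell (0,5)='.' (+0 fires, +1 burnt)
  fire out at step 7

3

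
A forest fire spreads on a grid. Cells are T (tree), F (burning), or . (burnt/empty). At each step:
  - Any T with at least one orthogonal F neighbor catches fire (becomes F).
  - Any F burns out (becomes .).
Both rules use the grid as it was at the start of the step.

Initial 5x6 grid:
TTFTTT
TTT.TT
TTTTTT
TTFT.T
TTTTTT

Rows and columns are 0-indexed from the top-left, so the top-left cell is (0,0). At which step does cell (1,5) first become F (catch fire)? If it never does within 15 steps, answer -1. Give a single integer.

Step 1: cell (1,5)='T' (+7 fires, +2 burnt)
Step 2: cell (1,5)='T' (+8 fires, +7 burnt)
Step 3: cell (1,5)='T' (+7 fires, +8 burnt)
Step 4: cell (1,5)='F' (+3 fires, +7 burnt)
  -> target ignites at step 4
Step 5: cell (1,5)='.' (+1 fires, +3 burnt)
Step 6: cell (1,5)='.' (+0 fires, +1 burnt)
  fire out at step 6

4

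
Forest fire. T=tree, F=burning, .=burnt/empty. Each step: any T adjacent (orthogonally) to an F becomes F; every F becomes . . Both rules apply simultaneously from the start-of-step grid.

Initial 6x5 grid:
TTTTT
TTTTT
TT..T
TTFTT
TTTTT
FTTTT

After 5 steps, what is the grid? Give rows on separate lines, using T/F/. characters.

Step 1: 5 trees catch fire, 2 burn out
  TTTTT
  TTTTT
  TT..T
  TF.FT
  FTFTT
  .FTTT
Step 2: 6 trees catch fire, 5 burn out
  TTTTT
  TTTTT
  TF..T
  F...F
  .F.FT
  ..FTT
Step 3: 5 trees catch fire, 6 burn out
  TTTTT
  TFTTT
  F...F
  .....
  ....F
  ...FT
Step 4: 5 trees catch fire, 5 burn out
  TFTTT
  F.FTF
  .....
  .....
  .....
  ....F
Step 5: 4 trees catch fire, 5 burn out
  F.FTF
  ...F.
  .....
  .....
  .....
  .....

F.FTF
...F.
.....
.....
.....
.....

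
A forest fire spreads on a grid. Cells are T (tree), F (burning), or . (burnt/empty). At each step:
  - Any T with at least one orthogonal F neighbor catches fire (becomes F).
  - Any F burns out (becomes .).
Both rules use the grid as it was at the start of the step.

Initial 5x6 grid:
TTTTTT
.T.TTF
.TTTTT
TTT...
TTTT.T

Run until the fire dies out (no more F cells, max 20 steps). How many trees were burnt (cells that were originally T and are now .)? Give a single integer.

Answer: 21

Derivation:
Step 1: +3 fires, +1 burnt (F count now 3)
Step 2: +3 fires, +3 burnt (F count now 3)
Step 3: +2 fires, +3 burnt (F count now 2)
Step 4: +2 fires, +2 burnt (F count now 2)
Step 5: +3 fires, +2 burnt (F count now 3)
Step 6: +4 fires, +3 burnt (F count now 4)
Step 7: +3 fires, +4 burnt (F count now 3)
Step 8: +1 fires, +3 burnt (F count now 1)
Step 9: +0 fires, +1 burnt (F count now 0)
Fire out after step 9
Initially T: 22, now '.': 29
Total burnt (originally-T cells now '.'): 21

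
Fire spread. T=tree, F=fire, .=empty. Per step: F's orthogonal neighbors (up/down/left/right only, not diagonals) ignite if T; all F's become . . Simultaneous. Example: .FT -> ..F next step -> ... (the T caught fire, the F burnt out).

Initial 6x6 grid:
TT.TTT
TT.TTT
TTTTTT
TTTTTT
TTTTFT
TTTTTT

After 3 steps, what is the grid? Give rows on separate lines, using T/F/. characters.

Step 1: 4 trees catch fire, 1 burn out
  TT.TTT
  TT.TTT
  TTTTTT
  TTTTFT
  TTTF.F
  TTTTFT
Step 2: 6 trees catch fire, 4 burn out
  TT.TTT
  TT.TTT
  TTTTFT
  TTTF.F
  TTF...
  TTTF.F
Step 3: 6 trees catch fire, 6 burn out
  TT.TTT
  TT.TFT
  TTTF.F
  TTF...
  TF....
  TTF...

TT.TTT
TT.TFT
TTTF.F
TTF...
TF....
TTF...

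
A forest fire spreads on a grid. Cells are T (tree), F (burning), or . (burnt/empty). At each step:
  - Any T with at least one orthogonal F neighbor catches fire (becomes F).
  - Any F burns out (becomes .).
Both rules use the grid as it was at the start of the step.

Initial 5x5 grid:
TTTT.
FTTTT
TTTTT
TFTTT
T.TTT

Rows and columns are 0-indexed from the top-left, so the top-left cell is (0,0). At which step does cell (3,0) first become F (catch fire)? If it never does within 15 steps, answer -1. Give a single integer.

Step 1: cell (3,0)='F' (+6 fires, +2 burnt)
  -> target ignites at step 1
Step 2: cell (3,0)='.' (+6 fires, +6 burnt)
Step 3: cell (3,0)='.' (+5 fires, +6 burnt)
Step 4: cell (3,0)='.' (+4 fires, +5 burnt)
Step 5: cell (3,0)='.' (+0 fires, +4 burnt)
  fire out at step 5

1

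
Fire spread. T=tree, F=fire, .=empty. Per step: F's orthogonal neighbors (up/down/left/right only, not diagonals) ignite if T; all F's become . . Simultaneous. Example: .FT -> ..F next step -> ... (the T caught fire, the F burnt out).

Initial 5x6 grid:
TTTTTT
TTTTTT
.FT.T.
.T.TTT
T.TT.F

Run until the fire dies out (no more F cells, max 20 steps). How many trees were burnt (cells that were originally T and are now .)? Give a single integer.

Answer: 20

Derivation:
Step 1: +4 fires, +2 burnt (F count now 4)
Step 2: +4 fires, +4 burnt (F count now 4)
Step 3: +5 fires, +4 burnt (F count now 5)
Step 4: +3 fires, +5 burnt (F count now 3)
Step 5: +3 fires, +3 burnt (F count now 3)
Step 6: +1 fires, +3 burnt (F count now 1)
Step 7: +0 fires, +1 burnt (F count now 0)
Fire out after step 7
Initially T: 21, now '.': 29
Total burnt (originally-T cells now '.'): 20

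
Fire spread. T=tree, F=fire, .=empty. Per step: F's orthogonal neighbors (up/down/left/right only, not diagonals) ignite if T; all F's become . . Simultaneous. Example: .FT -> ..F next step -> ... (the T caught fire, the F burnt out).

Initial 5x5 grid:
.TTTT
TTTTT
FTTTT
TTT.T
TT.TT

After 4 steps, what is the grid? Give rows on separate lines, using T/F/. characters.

Step 1: 3 trees catch fire, 1 burn out
  .TTTT
  FTTTT
  .FTTT
  FTT.T
  TT.TT
Step 2: 4 trees catch fire, 3 burn out
  .TTTT
  .FTTT
  ..FTT
  .FT.T
  FT.TT
Step 3: 5 trees catch fire, 4 burn out
  .FTTT
  ..FTT
  ...FT
  ..F.T
  .F.TT
Step 4: 3 trees catch fire, 5 burn out
  ..FTT
  ...FT
  ....F
  ....T
  ...TT

..FTT
...FT
....F
....T
...TT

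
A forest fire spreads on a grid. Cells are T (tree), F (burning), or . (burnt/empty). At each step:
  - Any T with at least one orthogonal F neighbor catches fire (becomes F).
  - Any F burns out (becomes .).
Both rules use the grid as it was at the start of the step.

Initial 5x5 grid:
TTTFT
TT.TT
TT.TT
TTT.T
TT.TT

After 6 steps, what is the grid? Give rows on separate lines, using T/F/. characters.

Step 1: 3 trees catch fire, 1 burn out
  TTF.F
  TT.FT
  TT.TT
  TTT.T
  TT.TT
Step 2: 3 trees catch fire, 3 burn out
  TF...
  TT..F
  TT.FT
  TTT.T
  TT.TT
Step 3: 3 trees catch fire, 3 burn out
  F....
  TF...
  TT..F
  TTT.T
  TT.TT
Step 4: 3 trees catch fire, 3 burn out
  .....
  F....
  TF...
  TTT.F
  TT.TT
Step 5: 3 trees catch fire, 3 burn out
  .....
  .....
  F....
  TFT..
  TT.TF
Step 6: 4 trees catch fire, 3 burn out
  .....
  .....
  .....
  F.F..
  TF.F.

.....
.....
.....
F.F..
TF.F.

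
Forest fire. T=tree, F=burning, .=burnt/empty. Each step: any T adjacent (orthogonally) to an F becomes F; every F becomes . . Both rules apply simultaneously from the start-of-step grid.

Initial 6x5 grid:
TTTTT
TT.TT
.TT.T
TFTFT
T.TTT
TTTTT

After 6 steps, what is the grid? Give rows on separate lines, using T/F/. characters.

Step 1: 5 trees catch fire, 2 burn out
  TTTTT
  TT.TT
  .FT.T
  F.F.F
  T.TFT
  TTTTT
Step 2: 7 trees catch fire, 5 burn out
  TTTTT
  TF.TT
  ..F.F
  .....
  F.F.F
  TTTFT
Step 3: 6 trees catch fire, 7 burn out
  TFTTT
  F..TF
  .....
  .....
  .....
  FTF.F
Step 4: 5 trees catch fire, 6 burn out
  F.FTF
  ...F.
  .....
  .....
  .....
  .F...
Step 5: 1 trees catch fire, 5 burn out
  ...F.
  .....
  .....
  .....
  .....
  .....
Step 6: 0 trees catch fire, 1 burn out
  .....
  .....
  .....
  .....
  .....
  .....

.....
.....
.....
.....
.....
.....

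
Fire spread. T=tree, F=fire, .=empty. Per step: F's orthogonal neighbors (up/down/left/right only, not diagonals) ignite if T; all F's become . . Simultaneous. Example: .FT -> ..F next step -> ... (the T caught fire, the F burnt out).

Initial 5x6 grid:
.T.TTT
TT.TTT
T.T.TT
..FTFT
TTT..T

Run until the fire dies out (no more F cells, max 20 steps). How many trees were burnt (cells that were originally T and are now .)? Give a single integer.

Answer: 15

Derivation:
Step 1: +5 fires, +2 burnt (F count now 5)
Step 2: +4 fires, +5 burnt (F count now 4)
Step 3: +4 fires, +4 burnt (F count now 4)
Step 4: +2 fires, +4 burnt (F count now 2)
Step 5: +0 fires, +2 burnt (F count now 0)
Fire out after step 5
Initially T: 19, now '.': 26
Total burnt (originally-T cells now '.'): 15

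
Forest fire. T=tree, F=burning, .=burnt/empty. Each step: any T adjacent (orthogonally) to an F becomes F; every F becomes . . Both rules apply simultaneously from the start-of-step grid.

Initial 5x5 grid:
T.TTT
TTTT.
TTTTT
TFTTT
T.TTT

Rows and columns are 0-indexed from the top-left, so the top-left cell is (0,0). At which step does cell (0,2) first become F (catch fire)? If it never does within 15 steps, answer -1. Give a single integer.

Step 1: cell (0,2)='T' (+3 fires, +1 burnt)
Step 2: cell (0,2)='T' (+6 fires, +3 burnt)
Step 3: cell (0,2)='T' (+5 fires, +6 burnt)
Step 4: cell (0,2)='F' (+5 fires, +5 burnt)
  -> target ignites at step 4
Step 5: cell (0,2)='.' (+1 fires, +5 burnt)
Step 6: cell (0,2)='.' (+1 fires, +1 burnt)
Step 7: cell (0,2)='.' (+0 fires, +1 burnt)
  fire out at step 7

4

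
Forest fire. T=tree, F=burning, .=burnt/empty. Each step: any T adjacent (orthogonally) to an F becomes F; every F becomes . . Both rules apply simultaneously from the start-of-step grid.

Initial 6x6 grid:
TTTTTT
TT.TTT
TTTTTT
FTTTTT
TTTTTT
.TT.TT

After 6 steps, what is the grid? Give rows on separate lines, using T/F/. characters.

Step 1: 3 trees catch fire, 1 burn out
  TTTTTT
  TT.TTT
  FTTTTT
  .FTTTT
  FTTTTT
  .TT.TT
Step 2: 4 trees catch fire, 3 burn out
  TTTTTT
  FT.TTT
  .FTTTT
  ..FTTT
  .FTTTT
  .TT.TT
Step 3: 6 trees catch fire, 4 burn out
  FTTTTT
  .F.TTT
  ..FTTT
  ...FTT
  ..FTTT
  .FT.TT
Step 4: 5 trees catch fire, 6 burn out
  .FTTTT
  ...TTT
  ...FTT
  ....FT
  ...FTT
  ..F.TT
Step 5: 5 trees catch fire, 5 burn out
  ..FTTT
  ...FTT
  ....FT
  .....F
  ....FT
  ....TT
Step 6: 5 trees catch fire, 5 burn out
  ...FTT
  ....FT
  .....F
  ......
  .....F
  ....FT

...FTT
....FT
.....F
......
.....F
....FT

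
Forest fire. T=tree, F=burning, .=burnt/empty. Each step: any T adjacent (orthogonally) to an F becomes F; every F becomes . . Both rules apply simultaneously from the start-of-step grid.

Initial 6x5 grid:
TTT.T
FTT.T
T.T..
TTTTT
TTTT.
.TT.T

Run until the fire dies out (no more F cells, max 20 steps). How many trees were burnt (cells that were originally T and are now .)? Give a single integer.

Answer: 18

Derivation:
Step 1: +3 fires, +1 burnt (F count now 3)
Step 2: +3 fires, +3 burnt (F count now 3)
Step 3: +4 fires, +3 burnt (F count now 4)
Step 4: +2 fires, +4 burnt (F count now 2)
Step 5: +3 fires, +2 burnt (F count now 3)
Step 6: +3 fires, +3 burnt (F count now 3)
Step 7: +0 fires, +3 burnt (F count now 0)
Fire out after step 7
Initially T: 21, now '.': 27
Total burnt (originally-T cells now '.'): 18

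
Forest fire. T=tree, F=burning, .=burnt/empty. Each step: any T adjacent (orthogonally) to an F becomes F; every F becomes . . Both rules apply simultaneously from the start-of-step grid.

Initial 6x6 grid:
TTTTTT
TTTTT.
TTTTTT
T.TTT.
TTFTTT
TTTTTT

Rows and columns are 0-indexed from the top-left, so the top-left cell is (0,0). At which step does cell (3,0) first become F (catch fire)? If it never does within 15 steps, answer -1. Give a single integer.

Step 1: cell (3,0)='T' (+4 fires, +1 burnt)
Step 2: cell (3,0)='T' (+6 fires, +4 burnt)
Step 3: cell (3,0)='F' (+8 fires, +6 burnt)
  -> target ignites at step 3
Step 4: cell (3,0)='.' (+6 fires, +8 burnt)
Step 5: cell (3,0)='.' (+5 fires, +6 burnt)
Step 6: cell (3,0)='.' (+2 fires, +5 burnt)
Step 7: cell (3,0)='.' (+1 fires, +2 burnt)
Step 8: cell (3,0)='.' (+0 fires, +1 burnt)
  fire out at step 8

3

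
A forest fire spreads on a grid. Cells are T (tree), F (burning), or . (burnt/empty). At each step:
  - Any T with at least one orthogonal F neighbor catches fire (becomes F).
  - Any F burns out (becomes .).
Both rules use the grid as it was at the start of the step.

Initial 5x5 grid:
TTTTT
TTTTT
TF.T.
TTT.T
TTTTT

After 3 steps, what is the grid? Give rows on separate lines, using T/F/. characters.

Step 1: 3 trees catch fire, 1 burn out
  TTTTT
  TFTTT
  F..T.
  TFT.T
  TTTTT
Step 2: 6 trees catch fire, 3 burn out
  TFTTT
  F.FTT
  ...T.
  F.F.T
  TFTTT
Step 3: 5 trees catch fire, 6 burn out
  F.FTT
  ...FT
  ...T.
  ....T
  F.FTT

F.FTT
...FT
...T.
....T
F.FTT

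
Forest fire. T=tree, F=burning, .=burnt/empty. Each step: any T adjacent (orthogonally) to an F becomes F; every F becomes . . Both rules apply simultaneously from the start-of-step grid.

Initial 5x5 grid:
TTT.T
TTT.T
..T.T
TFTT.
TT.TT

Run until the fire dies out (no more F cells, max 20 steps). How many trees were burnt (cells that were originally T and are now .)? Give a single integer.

Answer: 14

Derivation:
Step 1: +3 fires, +1 burnt (F count now 3)
Step 2: +3 fires, +3 burnt (F count now 3)
Step 3: +2 fires, +3 burnt (F count now 2)
Step 4: +3 fires, +2 burnt (F count now 3)
Step 5: +2 fires, +3 burnt (F count now 2)
Step 6: +1 fires, +2 burnt (F count now 1)
Step 7: +0 fires, +1 burnt (F count now 0)
Fire out after step 7
Initially T: 17, now '.': 22
Total burnt (originally-T cells now '.'): 14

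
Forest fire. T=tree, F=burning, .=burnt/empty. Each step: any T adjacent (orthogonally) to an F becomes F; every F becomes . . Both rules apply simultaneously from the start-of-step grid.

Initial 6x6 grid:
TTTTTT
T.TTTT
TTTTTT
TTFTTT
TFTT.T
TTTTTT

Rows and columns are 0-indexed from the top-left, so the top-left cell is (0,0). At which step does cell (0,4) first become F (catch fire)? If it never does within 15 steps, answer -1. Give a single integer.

Step 1: cell (0,4)='T' (+6 fires, +2 burnt)
Step 2: cell (0,4)='T' (+8 fires, +6 burnt)
Step 3: cell (0,4)='T' (+6 fires, +8 burnt)
Step 4: cell (0,4)='T' (+7 fires, +6 burnt)
Step 5: cell (0,4)='F' (+4 fires, +7 burnt)
  -> target ignites at step 5
Step 6: cell (0,4)='.' (+1 fires, +4 burnt)
Step 7: cell (0,4)='.' (+0 fires, +1 burnt)
  fire out at step 7

5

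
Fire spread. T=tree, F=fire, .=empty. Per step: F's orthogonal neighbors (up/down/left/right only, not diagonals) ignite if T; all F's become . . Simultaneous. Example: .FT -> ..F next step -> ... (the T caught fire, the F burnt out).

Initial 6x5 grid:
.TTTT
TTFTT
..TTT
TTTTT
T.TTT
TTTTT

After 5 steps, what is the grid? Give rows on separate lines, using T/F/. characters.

Step 1: 4 trees catch fire, 1 burn out
  .TFTT
  TF.FT
  ..FTT
  TTTTT
  T.TTT
  TTTTT
Step 2: 6 trees catch fire, 4 burn out
  .F.FT
  F...F
  ...FT
  TTFTT
  T.TTT
  TTTTT
Step 3: 5 trees catch fire, 6 burn out
  ....F
  .....
  ....F
  TF.FT
  T.FTT
  TTTTT
Step 4: 4 trees catch fire, 5 burn out
  .....
  .....
  .....
  F...F
  T..FT
  TTFTT
Step 5: 4 trees catch fire, 4 burn out
  .....
  .....
  .....
  .....
  F...F
  TF.FT

.....
.....
.....
.....
F...F
TF.FT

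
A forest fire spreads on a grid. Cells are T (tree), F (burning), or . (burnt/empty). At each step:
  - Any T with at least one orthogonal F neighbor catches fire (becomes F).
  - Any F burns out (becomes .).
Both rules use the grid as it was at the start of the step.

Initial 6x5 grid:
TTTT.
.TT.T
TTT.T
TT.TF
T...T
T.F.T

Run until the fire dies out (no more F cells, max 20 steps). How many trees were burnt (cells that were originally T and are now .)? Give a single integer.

Answer: 5

Derivation:
Step 1: +3 fires, +2 burnt (F count now 3)
Step 2: +2 fires, +3 burnt (F count now 2)
Step 3: +0 fires, +2 burnt (F count now 0)
Fire out after step 3
Initially T: 18, now '.': 17
Total burnt (originally-T cells now '.'): 5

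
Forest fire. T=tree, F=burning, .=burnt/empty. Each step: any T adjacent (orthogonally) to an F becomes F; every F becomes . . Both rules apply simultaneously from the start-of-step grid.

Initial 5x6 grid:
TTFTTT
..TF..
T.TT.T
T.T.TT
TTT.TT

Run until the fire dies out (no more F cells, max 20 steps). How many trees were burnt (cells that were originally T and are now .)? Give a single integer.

Step 1: +4 fires, +2 burnt (F count now 4)
Step 2: +3 fires, +4 burnt (F count now 3)
Step 3: +2 fires, +3 burnt (F count now 2)
Step 4: +1 fires, +2 burnt (F count now 1)
Step 5: +1 fires, +1 burnt (F count now 1)
Step 6: +1 fires, +1 burnt (F count now 1)
Step 7: +1 fires, +1 burnt (F count now 1)
Step 8: +1 fires, +1 burnt (F count now 1)
Step 9: +0 fires, +1 burnt (F count now 0)
Fire out after step 9
Initially T: 19, now '.': 25
Total burnt (originally-T cells now '.'): 14

Answer: 14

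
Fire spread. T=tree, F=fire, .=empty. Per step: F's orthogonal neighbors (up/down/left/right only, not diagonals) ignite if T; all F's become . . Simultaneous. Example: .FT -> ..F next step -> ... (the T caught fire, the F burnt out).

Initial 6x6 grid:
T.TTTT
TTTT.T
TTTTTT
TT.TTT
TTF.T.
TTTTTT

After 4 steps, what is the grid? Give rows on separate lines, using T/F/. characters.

Step 1: 2 trees catch fire, 1 burn out
  T.TTTT
  TTTT.T
  TTTTTT
  TT.TTT
  TF..T.
  TTFTTT
Step 2: 4 trees catch fire, 2 burn out
  T.TTTT
  TTTT.T
  TTTTTT
  TF.TTT
  F...T.
  TF.FTT
Step 3: 4 trees catch fire, 4 burn out
  T.TTTT
  TTTT.T
  TFTTTT
  F..TTT
  ....T.
  F...FT
Step 4: 5 trees catch fire, 4 burn out
  T.TTTT
  TFTT.T
  F.FTTT
  ...TTT
  ....F.
  .....F

T.TTTT
TFTT.T
F.FTTT
...TTT
....F.
.....F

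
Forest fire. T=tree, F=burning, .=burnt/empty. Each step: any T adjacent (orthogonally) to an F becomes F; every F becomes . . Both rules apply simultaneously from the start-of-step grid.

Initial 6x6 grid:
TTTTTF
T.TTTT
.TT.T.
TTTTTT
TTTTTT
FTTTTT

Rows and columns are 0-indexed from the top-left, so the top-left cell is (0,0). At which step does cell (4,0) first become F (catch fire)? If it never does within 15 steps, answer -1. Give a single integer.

Step 1: cell (4,0)='F' (+4 fires, +2 burnt)
  -> target ignites at step 1
Step 2: cell (4,0)='.' (+5 fires, +4 burnt)
Step 3: cell (4,0)='.' (+6 fires, +5 burnt)
Step 4: cell (4,0)='.' (+7 fires, +6 burnt)
Step 5: cell (4,0)='.' (+6 fires, +7 burnt)
Step 6: cell (4,0)='.' (+2 fires, +6 burnt)
Step 7: cell (4,0)='.' (+0 fires, +2 burnt)
  fire out at step 7

1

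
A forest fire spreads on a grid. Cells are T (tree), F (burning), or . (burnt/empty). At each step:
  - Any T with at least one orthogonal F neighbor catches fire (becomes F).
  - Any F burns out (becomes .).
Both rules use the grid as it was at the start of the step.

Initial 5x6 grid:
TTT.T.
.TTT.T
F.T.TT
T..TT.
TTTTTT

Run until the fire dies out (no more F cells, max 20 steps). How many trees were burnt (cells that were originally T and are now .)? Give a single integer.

Answer: 12

Derivation:
Step 1: +1 fires, +1 burnt (F count now 1)
Step 2: +1 fires, +1 burnt (F count now 1)
Step 3: +1 fires, +1 burnt (F count now 1)
Step 4: +1 fires, +1 burnt (F count now 1)
Step 5: +1 fires, +1 burnt (F count now 1)
Step 6: +2 fires, +1 burnt (F count now 2)
Step 7: +2 fires, +2 burnt (F count now 2)
Step 8: +1 fires, +2 burnt (F count now 1)
Step 9: +1 fires, +1 burnt (F count now 1)
Step 10: +1 fires, +1 burnt (F count now 1)
Step 11: +0 fires, +1 burnt (F count now 0)
Fire out after step 11
Initially T: 20, now '.': 22
Total burnt (originally-T cells now '.'): 12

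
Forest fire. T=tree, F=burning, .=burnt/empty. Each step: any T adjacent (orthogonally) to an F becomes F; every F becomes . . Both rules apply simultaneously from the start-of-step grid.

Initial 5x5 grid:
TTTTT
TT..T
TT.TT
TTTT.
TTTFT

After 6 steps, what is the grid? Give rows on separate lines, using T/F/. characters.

Step 1: 3 trees catch fire, 1 burn out
  TTTTT
  TT..T
  TT.TT
  TTTF.
  TTF.F
Step 2: 3 trees catch fire, 3 burn out
  TTTTT
  TT..T
  TT.FT
  TTF..
  TF...
Step 3: 3 trees catch fire, 3 burn out
  TTTTT
  TT..T
  TT..F
  TF...
  F....
Step 4: 3 trees catch fire, 3 burn out
  TTTTT
  TT..F
  TF...
  F....
  .....
Step 5: 3 trees catch fire, 3 burn out
  TTTTF
  TF...
  F....
  .....
  .....
Step 6: 3 trees catch fire, 3 burn out
  TFTF.
  F....
  .....
  .....
  .....

TFTF.
F....
.....
.....
.....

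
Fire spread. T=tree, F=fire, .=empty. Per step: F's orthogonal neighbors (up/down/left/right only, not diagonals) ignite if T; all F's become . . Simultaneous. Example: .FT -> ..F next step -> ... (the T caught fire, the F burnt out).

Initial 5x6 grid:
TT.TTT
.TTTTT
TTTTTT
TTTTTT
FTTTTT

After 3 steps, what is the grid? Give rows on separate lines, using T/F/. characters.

Step 1: 2 trees catch fire, 1 burn out
  TT.TTT
  .TTTTT
  TTTTTT
  FTTTTT
  .FTTTT
Step 2: 3 trees catch fire, 2 burn out
  TT.TTT
  .TTTTT
  FTTTTT
  .FTTTT
  ..FTTT
Step 3: 3 trees catch fire, 3 burn out
  TT.TTT
  .TTTTT
  .FTTTT
  ..FTTT
  ...FTT

TT.TTT
.TTTTT
.FTTTT
..FTTT
...FTT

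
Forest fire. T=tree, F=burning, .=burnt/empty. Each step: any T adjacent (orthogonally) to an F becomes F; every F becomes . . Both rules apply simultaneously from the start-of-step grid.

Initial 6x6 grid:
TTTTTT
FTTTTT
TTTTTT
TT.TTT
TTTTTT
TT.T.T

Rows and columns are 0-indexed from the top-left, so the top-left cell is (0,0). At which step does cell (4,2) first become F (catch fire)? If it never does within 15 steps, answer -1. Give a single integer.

Step 1: cell (4,2)='T' (+3 fires, +1 burnt)
Step 2: cell (4,2)='T' (+4 fires, +3 burnt)
Step 3: cell (4,2)='T' (+5 fires, +4 burnt)
Step 4: cell (4,2)='T' (+5 fires, +5 burnt)
Step 5: cell (4,2)='F' (+6 fires, +5 burnt)
  -> target ignites at step 5
Step 6: cell (4,2)='.' (+4 fires, +6 burnt)
Step 7: cell (4,2)='.' (+3 fires, +4 burnt)
Step 8: cell (4,2)='.' (+1 fires, +3 burnt)
Step 9: cell (4,2)='.' (+1 fires, +1 burnt)
Step 10: cell (4,2)='.' (+0 fires, +1 burnt)
  fire out at step 10

5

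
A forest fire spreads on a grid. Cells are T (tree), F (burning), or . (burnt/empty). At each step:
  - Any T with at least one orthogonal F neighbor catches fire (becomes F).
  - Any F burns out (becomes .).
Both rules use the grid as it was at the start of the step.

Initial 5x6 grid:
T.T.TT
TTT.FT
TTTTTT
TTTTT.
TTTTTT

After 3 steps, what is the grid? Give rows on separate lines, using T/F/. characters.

Step 1: 3 trees catch fire, 1 burn out
  T.T.FT
  TTT..F
  TTTTFT
  TTTTT.
  TTTTTT
Step 2: 4 trees catch fire, 3 burn out
  T.T..F
  TTT...
  TTTF.F
  TTTTF.
  TTTTTT
Step 3: 3 trees catch fire, 4 burn out
  T.T...
  TTT...
  TTF...
  TTTF..
  TTTTFT

T.T...
TTT...
TTF...
TTTF..
TTTTFT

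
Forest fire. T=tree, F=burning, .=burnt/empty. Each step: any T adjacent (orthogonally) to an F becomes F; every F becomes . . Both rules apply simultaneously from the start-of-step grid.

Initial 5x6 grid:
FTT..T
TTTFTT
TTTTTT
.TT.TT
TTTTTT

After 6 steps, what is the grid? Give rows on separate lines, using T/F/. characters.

Step 1: 5 trees catch fire, 2 burn out
  .FT..T
  FTF.FT
  TTTFTT
  .TT.TT
  TTTTTT
Step 2: 6 trees catch fire, 5 burn out
  ..F..T
  .F...F
  FTF.FT
  .TT.TT
  TTTTTT
Step 3: 5 trees catch fire, 6 burn out
  .....F
  ......
  .F...F
  .TF.FT
  TTTTTT
Step 4: 4 trees catch fire, 5 burn out
  ......
  ......
  ......
  .F...F
  TTFTFT
Step 5: 3 trees catch fire, 4 burn out
  ......
  ......
  ......
  ......
  TF.F.F
Step 6: 1 trees catch fire, 3 burn out
  ......
  ......
  ......
  ......
  F.....

......
......
......
......
F.....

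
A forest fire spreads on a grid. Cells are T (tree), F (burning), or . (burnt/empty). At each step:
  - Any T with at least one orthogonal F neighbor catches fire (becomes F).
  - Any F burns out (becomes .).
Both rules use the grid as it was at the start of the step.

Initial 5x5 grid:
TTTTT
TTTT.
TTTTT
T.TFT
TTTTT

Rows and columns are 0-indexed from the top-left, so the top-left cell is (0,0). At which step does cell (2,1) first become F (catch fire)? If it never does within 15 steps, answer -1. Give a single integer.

Step 1: cell (2,1)='T' (+4 fires, +1 burnt)
Step 2: cell (2,1)='T' (+5 fires, +4 burnt)
Step 3: cell (2,1)='F' (+4 fires, +5 burnt)
  -> target ignites at step 3
Step 4: cell (2,1)='.' (+5 fires, +4 burnt)
Step 5: cell (2,1)='.' (+3 fires, +5 burnt)
Step 6: cell (2,1)='.' (+1 fires, +3 burnt)
Step 7: cell (2,1)='.' (+0 fires, +1 burnt)
  fire out at step 7

3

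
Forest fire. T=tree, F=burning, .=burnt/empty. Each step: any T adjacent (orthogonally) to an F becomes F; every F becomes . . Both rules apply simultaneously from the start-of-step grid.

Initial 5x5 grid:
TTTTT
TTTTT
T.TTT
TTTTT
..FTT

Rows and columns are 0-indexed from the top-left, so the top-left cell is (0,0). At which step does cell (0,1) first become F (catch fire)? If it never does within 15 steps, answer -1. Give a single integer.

Step 1: cell (0,1)='T' (+2 fires, +1 burnt)
Step 2: cell (0,1)='T' (+4 fires, +2 burnt)
Step 3: cell (0,1)='T' (+4 fires, +4 burnt)
Step 4: cell (0,1)='T' (+5 fires, +4 burnt)
Step 5: cell (0,1)='F' (+4 fires, +5 burnt)
  -> target ignites at step 5
Step 6: cell (0,1)='.' (+2 fires, +4 burnt)
Step 7: cell (0,1)='.' (+0 fires, +2 burnt)
  fire out at step 7

5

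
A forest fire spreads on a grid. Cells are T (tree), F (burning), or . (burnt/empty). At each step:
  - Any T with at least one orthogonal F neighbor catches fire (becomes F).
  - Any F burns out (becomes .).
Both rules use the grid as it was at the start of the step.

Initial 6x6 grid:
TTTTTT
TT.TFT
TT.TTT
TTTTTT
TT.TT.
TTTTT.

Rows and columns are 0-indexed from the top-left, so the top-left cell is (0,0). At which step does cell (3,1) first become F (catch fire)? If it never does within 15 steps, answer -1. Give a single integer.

Step 1: cell (3,1)='T' (+4 fires, +1 burnt)
Step 2: cell (3,1)='T' (+5 fires, +4 burnt)
Step 3: cell (3,1)='T' (+4 fires, +5 burnt)
Step 4: cell (3,1)='T' (+4 fires, +4 burnt)
Step 5: cell (3,1)='F' (+4 fires, +4 burnt)
  -> target ignites at step 5
Step 6: cell (3,1)='.' (+5 fires, +4 burnt)
Step 7: cell (3,1)='.' (+3 fires, +5 burnt)
Step 8: cell (3,1)='.' (+1 fires, +3 burnt)
Step 9: cell (3,1)='.' (+0 fires, +1 burnt)
  fire out at step 9

5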